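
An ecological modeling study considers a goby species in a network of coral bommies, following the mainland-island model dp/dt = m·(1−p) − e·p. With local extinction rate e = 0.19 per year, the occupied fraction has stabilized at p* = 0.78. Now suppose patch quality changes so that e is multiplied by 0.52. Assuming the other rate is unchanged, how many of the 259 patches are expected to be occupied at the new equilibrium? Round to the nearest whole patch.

Balance m(1−p*) = e·p* gives m = e·p*/(1−p*) = 0.19×0.78000/0.22000 = 0.67364.
New p* = m/(m+e) = 0.67364/(0.67364+0.09880) = 0.87209.
Expected occupied = 259 × 0.87209 = 225.87 ≈ 226.

226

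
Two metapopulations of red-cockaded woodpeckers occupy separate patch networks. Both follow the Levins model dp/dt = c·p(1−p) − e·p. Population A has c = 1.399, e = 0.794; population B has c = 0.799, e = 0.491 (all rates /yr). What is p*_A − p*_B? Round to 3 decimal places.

0.047

A: p*_A = 1 − 0.794/1.399 = 0.4325.
B: p*_B = 1 − 0.491/0.799 = 0.3855.
p*_A − p*_B = 0.4325 − 0.3855 = 0.0470.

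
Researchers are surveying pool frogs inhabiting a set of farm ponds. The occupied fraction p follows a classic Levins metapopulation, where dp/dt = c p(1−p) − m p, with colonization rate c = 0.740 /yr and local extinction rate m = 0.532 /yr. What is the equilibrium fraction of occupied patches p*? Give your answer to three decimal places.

At equilibrium, colonization balances extinction: c·p*·(1−p*) = m·p*.
So p* = 1 − m/c = 1 − 0.532/0.740 = 1 − 0.7189 = 0.2811.

0.281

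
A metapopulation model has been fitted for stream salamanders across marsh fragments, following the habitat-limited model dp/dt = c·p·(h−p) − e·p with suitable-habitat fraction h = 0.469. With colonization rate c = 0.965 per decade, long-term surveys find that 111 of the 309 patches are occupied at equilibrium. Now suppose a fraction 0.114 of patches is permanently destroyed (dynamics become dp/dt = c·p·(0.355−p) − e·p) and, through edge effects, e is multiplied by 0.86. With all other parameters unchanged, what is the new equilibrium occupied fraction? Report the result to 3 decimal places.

Observed p* = 111/309 = 0.35922.
Balance c(h−p*) = e gives e = 0.965×(0.469 − 0.35922) = 0.10594.
New p* = 0.355 − e/c = 0.355 − 0.09111/0.96500 = 0.26059.

0.261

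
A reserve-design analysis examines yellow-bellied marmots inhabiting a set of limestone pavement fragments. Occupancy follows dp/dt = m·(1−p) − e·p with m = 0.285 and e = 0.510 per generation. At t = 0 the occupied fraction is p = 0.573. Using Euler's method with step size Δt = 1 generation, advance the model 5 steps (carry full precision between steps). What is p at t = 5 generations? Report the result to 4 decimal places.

Update rule: p ← p + [m·(1−p) − e·p]·Δt with Δt = 1.
t = 1: p = 0.57300 + (-0.17053) = 0.40246
t = 2: p = 0.40246 + (-0.03496) = 0.36751
t = 3: p = 0.36751 + (-0.00717) = 0.36034
t = 4: p = 0.36034 + (-0.00147) = 0.35887
t = 5: p = 0.35887 + (-0.00030) = 0.35857

0.3586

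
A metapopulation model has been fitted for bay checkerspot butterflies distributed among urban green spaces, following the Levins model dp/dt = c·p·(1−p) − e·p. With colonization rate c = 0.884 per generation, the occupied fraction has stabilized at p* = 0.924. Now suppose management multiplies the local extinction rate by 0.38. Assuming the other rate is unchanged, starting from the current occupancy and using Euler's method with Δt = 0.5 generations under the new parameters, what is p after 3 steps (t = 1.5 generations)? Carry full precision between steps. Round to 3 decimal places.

Balance c(1−p*) = e gives e = 0.884×(1 − 0.92400) = 0.06718.
Starting from p₀ = 0.92400; update p ← p + (dp/dt)·Δt with the new parameters.
step 1: Δp = +0.01924, p = 0.94324
step 2: Δp = +0.01162, p = 0.95487
step 3: Δp = +0.00686, p = 0.96173

0.962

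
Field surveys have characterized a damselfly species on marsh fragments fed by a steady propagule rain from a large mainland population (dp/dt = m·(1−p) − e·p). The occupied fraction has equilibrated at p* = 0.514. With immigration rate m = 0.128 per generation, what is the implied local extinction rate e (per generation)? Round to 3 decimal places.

0.121

At equilibrium m(1−p*) = e·p*, so e = m(1−p*)/p*.
e = 0.128 × 0.4860 / 0.514 = 0.1210.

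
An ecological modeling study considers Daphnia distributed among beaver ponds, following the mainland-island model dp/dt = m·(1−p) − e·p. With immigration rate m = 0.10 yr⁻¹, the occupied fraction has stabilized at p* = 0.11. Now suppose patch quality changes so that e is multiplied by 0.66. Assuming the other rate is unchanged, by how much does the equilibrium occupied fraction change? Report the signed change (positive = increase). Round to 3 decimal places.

0.048

Balance m(1−p*) = e·p* gives e = m(1−p*)/p* = 0.10×0.89000/0.11000 = 0.80909.
New p* = m/(m+e) = 0.10000/(0.10000+0.53400) = 0.15773.
Δp* = 0.15773 − 0.11000 = +0.04773.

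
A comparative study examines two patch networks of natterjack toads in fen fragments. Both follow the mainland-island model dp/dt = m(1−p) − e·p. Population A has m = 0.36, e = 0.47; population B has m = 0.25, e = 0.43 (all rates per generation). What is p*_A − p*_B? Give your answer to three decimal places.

A: p*_A = m/(m+e) = 0.36/0.8300 = 0.4337.
B: p*_B = 0.25/0.6800 = 0.3676.
p*_A − p*_B = 0.4337 − 0.3676 = 0.0661.

0.066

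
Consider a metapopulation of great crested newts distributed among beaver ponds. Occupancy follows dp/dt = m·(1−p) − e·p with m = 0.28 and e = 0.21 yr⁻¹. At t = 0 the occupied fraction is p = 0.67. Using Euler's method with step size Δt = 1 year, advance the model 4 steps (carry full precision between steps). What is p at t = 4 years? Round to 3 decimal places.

0.578

Update rule: p ← p + [m·(1−p) − e·p]·Δt with Δt = 1.
step 1: Δp = -0.04830, p = 0.62170
step 2: Δp = -0.02463, p = 0.59707
step 3: Δp = -0.01256, p = 0.58450
step 4: Δp = -0.00641, p = 0.57810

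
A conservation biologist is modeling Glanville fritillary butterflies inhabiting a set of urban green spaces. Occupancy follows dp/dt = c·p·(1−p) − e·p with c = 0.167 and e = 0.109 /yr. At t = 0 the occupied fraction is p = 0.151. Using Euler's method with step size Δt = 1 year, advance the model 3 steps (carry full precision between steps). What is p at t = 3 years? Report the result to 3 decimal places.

Update rule: p ← p + [c·p·(1−p) − e·p]·Δt with Δt = 1.
step 1: Δp = +0.00495, p = 0.15595
step 2: Δp = +0.00498, p = 0.16093
step 3: Δp = +0.00501, p = 0.16594

0.166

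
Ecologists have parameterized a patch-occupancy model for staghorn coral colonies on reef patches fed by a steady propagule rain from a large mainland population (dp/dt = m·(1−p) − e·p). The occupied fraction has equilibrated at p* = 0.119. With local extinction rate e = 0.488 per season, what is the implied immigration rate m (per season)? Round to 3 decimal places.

0.066

At equilibrium m(1−p*) = e·p*, so m = e·p*/(1−p*).
m = 0.488 × 0.119 / 0.8810 = 0.0581/0.8810 = 0.0659.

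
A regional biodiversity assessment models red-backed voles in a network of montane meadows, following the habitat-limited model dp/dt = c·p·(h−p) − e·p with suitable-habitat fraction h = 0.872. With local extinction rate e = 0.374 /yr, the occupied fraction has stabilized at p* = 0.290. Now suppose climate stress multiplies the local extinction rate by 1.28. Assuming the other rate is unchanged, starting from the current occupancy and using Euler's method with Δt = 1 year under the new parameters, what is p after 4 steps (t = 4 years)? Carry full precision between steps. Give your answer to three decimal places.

0.207

Balance c(h−p*) = e gives c = e/(0.872 − 0.29000) = 0.374/0.58200 = 0.64261.
Starting from p₀ = 0.29000; update p ← p + (dp/dt)·Δt with the new parameters.
step 1: Δp = -0.03037, p = 0.25963
step 2: Δp = -0.02212, p = 0.23751
step 3: Δp = -0.01686, p = 0.22065
step 4: Δp = -0.01327, p = 0.20738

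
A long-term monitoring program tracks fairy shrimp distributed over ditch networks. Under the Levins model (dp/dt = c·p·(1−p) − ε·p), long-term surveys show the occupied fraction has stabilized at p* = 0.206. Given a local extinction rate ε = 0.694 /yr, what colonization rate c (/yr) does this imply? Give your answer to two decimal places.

At equilibrium c(1−p*) = ε, so c = ε/(1−p*).
c = 0.694/(1 − 0.206) = 0.694/0.7940 = 0.8741.

0.87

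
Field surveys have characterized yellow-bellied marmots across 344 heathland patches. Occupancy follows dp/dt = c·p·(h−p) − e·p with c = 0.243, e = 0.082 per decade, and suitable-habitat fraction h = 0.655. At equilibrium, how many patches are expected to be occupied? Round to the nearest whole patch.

p* = h − e/c = 0.655 − 0.3374 = 0.3176.
Expected occupied patches = N × p* = 344 × 0.3176 = 109.24 ≈ 109.

109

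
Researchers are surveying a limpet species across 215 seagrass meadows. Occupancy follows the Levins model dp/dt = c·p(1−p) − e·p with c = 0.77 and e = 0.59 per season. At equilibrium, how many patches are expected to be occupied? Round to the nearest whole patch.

p* = 1 − e/c = 1 − 0.59/0.77 = 0.2338.
Expected occupied patches = N × p* = 215 × 0.2338 = 50.26 ≈ 50.

50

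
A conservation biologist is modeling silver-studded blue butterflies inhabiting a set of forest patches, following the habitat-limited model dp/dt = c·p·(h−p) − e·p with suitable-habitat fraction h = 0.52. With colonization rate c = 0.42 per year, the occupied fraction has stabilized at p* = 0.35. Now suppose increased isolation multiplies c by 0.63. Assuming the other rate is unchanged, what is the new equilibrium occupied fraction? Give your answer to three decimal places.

0.250

Balance c(h−p*) = e gives e = 0.42×(0.52 − 0.35000) = 0.07140.
New p* = 0.52 − e/c = 0.52 − 0.07140/0.26460 = 0.25016.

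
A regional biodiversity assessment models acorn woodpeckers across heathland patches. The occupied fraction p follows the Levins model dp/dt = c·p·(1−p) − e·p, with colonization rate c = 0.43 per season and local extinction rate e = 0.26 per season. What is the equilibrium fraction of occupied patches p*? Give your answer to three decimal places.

0.395

At equilibrium, colonization balances extinction: c·p*·(1−p*) = e·p*.
So p* = 1 − e/c = 1 − 0.26/0.43 = 1 − 0.6047 = 0.3953.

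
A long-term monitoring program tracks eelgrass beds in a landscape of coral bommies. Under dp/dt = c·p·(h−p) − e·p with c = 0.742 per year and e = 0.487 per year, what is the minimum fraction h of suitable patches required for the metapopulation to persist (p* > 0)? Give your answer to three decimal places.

p* = h − e/c is positive only when h > e/c.
h_min = e/c = 0.487/0.742 = 0.6563.

0.656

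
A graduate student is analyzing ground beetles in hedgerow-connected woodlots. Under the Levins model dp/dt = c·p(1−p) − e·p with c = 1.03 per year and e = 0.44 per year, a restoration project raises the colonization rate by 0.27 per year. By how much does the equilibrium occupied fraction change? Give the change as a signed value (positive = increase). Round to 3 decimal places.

Before: p* = 1 − 0.44/1.03 = 0.5728.
After the change, c = 1.3, e = 0.44, so p* = 1 − 0.44/1.3 = 0.6615.
Δp* = 0.6615 − 0.5728 = +0.0887.

0.089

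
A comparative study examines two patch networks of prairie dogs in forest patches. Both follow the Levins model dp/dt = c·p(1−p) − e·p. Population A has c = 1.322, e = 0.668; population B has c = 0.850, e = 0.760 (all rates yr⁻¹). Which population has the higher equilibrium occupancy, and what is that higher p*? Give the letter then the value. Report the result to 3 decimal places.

A: p*_A = 1 − 0.668/1.322 = 0.4947.
B: p*_B = 1 − 0.760/0.850 = 0.1059.
A is higher at 0.4947.

A, 0.495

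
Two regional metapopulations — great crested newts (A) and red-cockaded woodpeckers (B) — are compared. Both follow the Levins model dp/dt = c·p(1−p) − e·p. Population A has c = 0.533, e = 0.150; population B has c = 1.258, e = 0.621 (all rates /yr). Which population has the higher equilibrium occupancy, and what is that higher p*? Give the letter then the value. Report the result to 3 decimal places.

A, 0.719

A: p*_A = 1 − 0.150/0.533 = 0.7186.
B: p*_B = 1 − 0.621/1.258 = 0.5064.
A is higher at 0.7186.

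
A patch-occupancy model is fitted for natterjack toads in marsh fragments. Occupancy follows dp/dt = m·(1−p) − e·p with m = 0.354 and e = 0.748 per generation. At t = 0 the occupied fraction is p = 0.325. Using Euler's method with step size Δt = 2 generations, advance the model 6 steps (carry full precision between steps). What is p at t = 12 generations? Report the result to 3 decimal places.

Update rule: p ← p + [m·(1−p) − e·p]·Δt with Δt = 2.
step 1: Δp = -0.00830, p = 0.31670
step 2: Δp = +0.00999, p = 0.32669
step 3: Δp = -0.01203, p = 0.31466
step 4: Δp = +0.01449, p = 0.32915
step 5: Δp = -0.01744, p = 0.31171
step 6: Δp = +0.02100, p = 0.33271

0.333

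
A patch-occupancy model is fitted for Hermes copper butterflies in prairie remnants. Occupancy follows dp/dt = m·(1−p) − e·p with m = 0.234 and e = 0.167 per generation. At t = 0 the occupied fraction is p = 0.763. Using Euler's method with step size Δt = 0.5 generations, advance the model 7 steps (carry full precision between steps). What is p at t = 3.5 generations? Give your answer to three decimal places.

Update rule: p ← p + [m·(1−p) − e·p]·Δt with Δt = 0.5.
  1  |  dp/dt·Δt = -0.035981  |  p_1 = 0.727019
  2  |  dp/dt·Δt = -0.028767  |  p_2 = 0.698251
  3  |  dp/dt·Δt = -0.022999  |  p_3 = 0.675252
  4  |  dp/dt·Δt = -0.018388  |  p_4 = 0.656864
  5  |  dp/dt·Δt = -0.014701  |  p_5 = 0.642163
  6  |  dp/dt·Δt = -0.011754  |  p_6 = 0.630409
  7  |  dp/dt·Δt = -0.009397  |  p_7 = 0.621012

0.621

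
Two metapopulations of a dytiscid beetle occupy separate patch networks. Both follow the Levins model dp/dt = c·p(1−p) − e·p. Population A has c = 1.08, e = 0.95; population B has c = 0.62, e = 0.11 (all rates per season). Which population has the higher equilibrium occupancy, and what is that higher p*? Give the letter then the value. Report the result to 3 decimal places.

B, 0.823

A: p*_A = 1 − 0.95/1.08 = 0.1204.
B: p*_B = 1 − 0.11/0.62 = 0.8226.
B is higher at 0.8226.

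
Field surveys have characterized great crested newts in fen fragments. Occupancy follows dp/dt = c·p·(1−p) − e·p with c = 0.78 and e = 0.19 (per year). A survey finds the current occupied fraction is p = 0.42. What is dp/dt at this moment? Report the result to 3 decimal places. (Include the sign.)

Colonization term: c·p·(1−p) = 0.78×0.42×0.5800 = 0.19001.
Extinction term: e·p = 0.07980.
dp/dt = 0.19001 − 0.07980 = 0.11021.

0.110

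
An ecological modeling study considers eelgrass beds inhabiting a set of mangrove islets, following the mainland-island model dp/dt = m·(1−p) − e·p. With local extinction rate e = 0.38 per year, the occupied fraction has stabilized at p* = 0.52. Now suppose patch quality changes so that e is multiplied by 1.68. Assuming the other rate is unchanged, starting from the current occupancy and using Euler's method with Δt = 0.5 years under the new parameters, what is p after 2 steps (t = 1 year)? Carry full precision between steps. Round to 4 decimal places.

Balance m(1−p*) = e·p* gives m = e·p*/(1−p*) = 0.38×0.52000/0.48000 = 0.41167.
Starting from p₀ = 0.52000; update p ← p + (dp/dt)·Δt with the new parameters.
t = 0.5: p = 0.52000 + (-0.06718) = 0.45282
t = 1: p = 0.45282 + (-0.03191) = 0.42091

0.4209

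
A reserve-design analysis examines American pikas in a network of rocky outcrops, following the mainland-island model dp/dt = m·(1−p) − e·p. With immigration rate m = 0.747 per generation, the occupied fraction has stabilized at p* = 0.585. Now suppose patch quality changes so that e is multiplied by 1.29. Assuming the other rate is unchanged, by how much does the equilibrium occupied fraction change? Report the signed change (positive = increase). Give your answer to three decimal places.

-0.063

Balance m(1−p*) = e·p* gives e = m(1−p*)/p* = 0.747×0.41500/0.58500 = 0.52992.
New p* = m/(m+e) = 0.74700/(0.74700+0.68360) = 0.52216.
Δp* = 0.52216 − 0.58500 = -0.06284.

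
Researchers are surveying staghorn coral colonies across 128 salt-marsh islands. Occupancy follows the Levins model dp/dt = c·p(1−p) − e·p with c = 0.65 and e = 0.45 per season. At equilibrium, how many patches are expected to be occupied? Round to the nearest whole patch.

39

p* = 1 − e/c = 1 − 0.45/0.65 = 0.3077.
Expected occupied patches = N × p* = 128 × 0.3077 = 39.38 ≈ 39.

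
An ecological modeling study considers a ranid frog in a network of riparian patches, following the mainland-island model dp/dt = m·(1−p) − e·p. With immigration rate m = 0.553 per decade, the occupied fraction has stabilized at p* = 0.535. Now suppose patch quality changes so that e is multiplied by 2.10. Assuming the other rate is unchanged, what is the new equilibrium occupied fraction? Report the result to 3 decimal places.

0.354

Balance m(1−p*) = e·p* gives e = m(1−p*)/p* = 0.553×0.46500/0.53500 = 0.48064.
New p* = m/(m+e) = 0.55300/(0.55300+1.00934) = 0.35396.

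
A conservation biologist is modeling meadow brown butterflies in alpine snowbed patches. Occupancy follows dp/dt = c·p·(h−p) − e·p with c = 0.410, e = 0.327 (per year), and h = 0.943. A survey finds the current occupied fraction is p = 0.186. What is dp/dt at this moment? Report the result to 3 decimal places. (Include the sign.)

-0.003

Colonization term: c·p·(h−p) = 0.410×0.186×0.7570 = 0.05773.
Extinction term: e·p = 0.06082.
dp/dt = 0.05773 − 0.06082 = -0.00309.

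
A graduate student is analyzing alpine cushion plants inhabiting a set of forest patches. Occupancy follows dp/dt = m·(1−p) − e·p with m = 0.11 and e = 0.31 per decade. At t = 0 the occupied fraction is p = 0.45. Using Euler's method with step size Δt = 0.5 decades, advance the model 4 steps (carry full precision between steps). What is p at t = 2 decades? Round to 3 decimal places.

Update rule: p ← p + [m·(1−p) − e·p]·Δt with Δt = 0.5.
step 1: Δp = -0.03950, p = 0.41050
step 2: Δp = -0.03120, p = 0.37929
step 3: Δp = -0.02465, p = 0.35464
step 4: Δp = -0.01948, p = 0.33517

0.335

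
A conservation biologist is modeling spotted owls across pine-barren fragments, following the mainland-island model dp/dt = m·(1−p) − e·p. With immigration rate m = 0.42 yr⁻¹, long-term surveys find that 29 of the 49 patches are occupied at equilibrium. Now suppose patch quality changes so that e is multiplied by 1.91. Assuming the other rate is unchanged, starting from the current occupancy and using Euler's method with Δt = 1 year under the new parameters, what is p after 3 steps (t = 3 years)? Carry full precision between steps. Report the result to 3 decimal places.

Observed p* = 29/49 = 0.59184.
Balance m(1−p*) = e·p* gives e = m(1−p*)/p* = 0.42×0.40816/0.59184 = 0.28966.
Starting from p₀ = 0.59184; update p ← p + (dp/dt)·Δt with the new parameters.
t = 1: p = 0.59184 + (-0.15600) = 0.43584
t = 2: p = 0.43584 + (-0.00417) = 0.43166
t = 3: p = 0.43166 + (-0.00011) = 0.43155

0.432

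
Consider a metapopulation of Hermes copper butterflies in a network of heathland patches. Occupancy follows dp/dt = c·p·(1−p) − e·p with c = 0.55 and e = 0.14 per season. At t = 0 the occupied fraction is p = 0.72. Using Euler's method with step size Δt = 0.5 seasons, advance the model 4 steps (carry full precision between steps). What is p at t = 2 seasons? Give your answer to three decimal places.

Update rule: p ← p + [c·p·(1−p) − e·p]·Δt with Δt = 0.5.
step 1: Δp = +0.00504, p = 0.72504
step 2: Δp = +0.00407, p = 0.72911
step 3: Δp = +0.00328, p = 0.73239
step 4: Δp = +0.00263, p = 0.73502

0.735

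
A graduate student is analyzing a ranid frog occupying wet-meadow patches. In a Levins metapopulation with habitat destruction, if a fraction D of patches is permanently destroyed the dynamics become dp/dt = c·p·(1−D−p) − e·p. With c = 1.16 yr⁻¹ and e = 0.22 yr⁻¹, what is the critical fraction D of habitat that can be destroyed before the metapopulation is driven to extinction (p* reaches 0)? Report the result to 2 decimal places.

0.81

The nontrivial equilibrium is p* = (1−D) − e/c; extinction occurs when this hits zero.
So D_crit = 1 − e/c = 1 − 0.22/1.16 = 1 − 0.1897 = 0.8103.
Note this equals the original equilibrium occupancy — the Levins extinction-debt result.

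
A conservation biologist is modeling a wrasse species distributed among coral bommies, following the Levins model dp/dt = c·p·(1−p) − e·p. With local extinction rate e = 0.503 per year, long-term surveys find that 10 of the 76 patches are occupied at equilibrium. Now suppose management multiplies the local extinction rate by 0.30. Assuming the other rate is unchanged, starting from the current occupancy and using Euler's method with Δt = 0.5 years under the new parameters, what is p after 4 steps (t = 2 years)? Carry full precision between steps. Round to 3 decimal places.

0.242

Observed p* = 10/76 = 0.13158.
Balance c(1−p*) = e gives c = e/(1 − 0.13158) = 0.503/0.86842 = 0.57921.
Starting from p₀ = 0.13158; update p ← p + (dp/dt)·Δt with the new parameters.
p: 0.13158 → 0.15474  (Δp = +0.02316)
p: 0.15474 → 0.18095  (Δp = +0.02620)
p: 0.18095 → 0.21022  (Δp = +0.02927)
p: 0.21022 → 0.24244  (Δp = +0.03222)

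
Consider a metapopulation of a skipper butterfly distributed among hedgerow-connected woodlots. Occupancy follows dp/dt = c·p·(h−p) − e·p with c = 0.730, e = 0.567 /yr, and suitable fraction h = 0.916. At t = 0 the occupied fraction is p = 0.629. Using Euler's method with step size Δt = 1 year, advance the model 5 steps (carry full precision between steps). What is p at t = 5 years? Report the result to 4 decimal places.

Update rule: p ← p + [c·p·(h−p) − e·p]·Δt with Δt = 1.
  1  |  dp/dt·Δt = -0.224861  |  p_1 = 0.404139
  2  |  dp/dt·Δt = -0.078137  |  p_2 = 0.326002
  3  |  dp/dt·Δt = -0.044435  |  p_3 = 0.281567
  4  |  dp/dt·Δt = -0.029245  |  p_4 = 0.252323
  5  |  dp/dt·Δt = -0.020821  |  p_5 = 0.231502

0.2315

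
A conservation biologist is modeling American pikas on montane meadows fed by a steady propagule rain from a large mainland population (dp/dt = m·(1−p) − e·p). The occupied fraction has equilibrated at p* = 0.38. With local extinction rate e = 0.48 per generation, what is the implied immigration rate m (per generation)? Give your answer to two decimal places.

At equilibrium m(1−p*) = e·p*, so m = e·p*/(1−p*).
m = 0.48 × 0.38 / 0.6200 = 0.1824/0.6200 = 0.2942.

0.29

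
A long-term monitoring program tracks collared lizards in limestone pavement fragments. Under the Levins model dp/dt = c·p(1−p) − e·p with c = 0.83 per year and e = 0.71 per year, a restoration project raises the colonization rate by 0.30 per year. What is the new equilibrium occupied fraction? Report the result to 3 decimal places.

Before: p* = 1 − 0.71/0.83 = 0.1446.
After the change, c = 1.13, e = 0.71, so p* = 1 − 0.71/1.13 = 0.3717.

0.372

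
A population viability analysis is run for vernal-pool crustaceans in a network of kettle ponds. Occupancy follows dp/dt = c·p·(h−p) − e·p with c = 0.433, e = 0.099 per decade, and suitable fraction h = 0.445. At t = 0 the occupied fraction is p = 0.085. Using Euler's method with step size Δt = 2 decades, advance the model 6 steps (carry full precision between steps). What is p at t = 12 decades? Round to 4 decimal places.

Update rule: p ← p + [c·p·(h−p) − e·p]·Δt with Δt = 2.
p: 0.08500 → 0.09467  (Δp = +0.00967)
p: 0.09467 → 0.10465  (Δp = +0.00998)
p: 0.10465 → 0.11477  (Δp = +0.01012)
p: 0.11477 → 0.12487  (Δp = +0.01010)
p: 0.12487 → 0.13476  (Δp = +0.00989)
p: 0.13476 → 0.14428  (Δp = +0.00952)

0.1443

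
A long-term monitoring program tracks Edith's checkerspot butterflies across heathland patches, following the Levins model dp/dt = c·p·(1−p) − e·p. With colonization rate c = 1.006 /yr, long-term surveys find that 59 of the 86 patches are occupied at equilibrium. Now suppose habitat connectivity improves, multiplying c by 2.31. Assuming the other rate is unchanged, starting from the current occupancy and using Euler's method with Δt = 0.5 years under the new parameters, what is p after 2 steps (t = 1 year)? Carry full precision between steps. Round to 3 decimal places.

Observed p* = 59/86 = 0.68605.
Balance c(1−p*) = e gives e = 1.006×(1 − 0.68605) = 0.31584.
Starting from p₀ = 0.68605; update p ← p + (dp/dt)·Δt with the new parameters.
t = 0.5: p = 0.68605 + (+0.14192) = 0.82797
t = 1: p = 0.82797 + (+0.03475) = 0.86272

0.863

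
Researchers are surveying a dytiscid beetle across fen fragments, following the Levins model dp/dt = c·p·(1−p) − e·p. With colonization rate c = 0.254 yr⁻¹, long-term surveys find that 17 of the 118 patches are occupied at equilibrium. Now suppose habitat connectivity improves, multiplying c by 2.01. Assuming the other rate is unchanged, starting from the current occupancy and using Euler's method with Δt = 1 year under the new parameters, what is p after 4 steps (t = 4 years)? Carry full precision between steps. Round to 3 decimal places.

Observed p* = 17/118 = 0.14407.
Balance c(1−p*) = e gives e = 0.254×(1 − 0.14407) = 0.21741.
Starting from p₀ = 0.14407; update p ← p + (dp/dt)·Δt with the new parameters.
p: 0.14407 → 0.17570  (Δp = +0.03163)
p: 0.17570 → 0.21145  (Δp = +0.03574)
p: 0.21145 → 0.25060  (Δp = +0.03916)
p: 0.25060 → 0.29200  (Δp = +0.04140)

0.292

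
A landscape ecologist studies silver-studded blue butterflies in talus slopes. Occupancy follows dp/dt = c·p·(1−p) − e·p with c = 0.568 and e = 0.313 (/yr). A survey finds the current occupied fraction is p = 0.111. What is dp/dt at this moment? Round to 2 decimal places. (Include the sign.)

Colonization term: c·p·(1−p) = 0.568×0.111×0.8890 = 0.05605.
Extinction term: e·p = 0.03474.
dp/dt = 0.05605 − 0.03474 = 0.02131.

0.02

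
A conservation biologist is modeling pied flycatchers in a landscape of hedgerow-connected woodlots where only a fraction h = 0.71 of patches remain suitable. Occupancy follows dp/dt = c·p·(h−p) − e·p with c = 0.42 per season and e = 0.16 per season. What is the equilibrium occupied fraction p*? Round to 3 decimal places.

0.329

Setting dp/dt = 0 and dividing by p* gives c·(h−p*) = e.
So p* = h − e/c = 0.71 − 0.16/0.42 = 0.71 − 0.3810 = 0.3290.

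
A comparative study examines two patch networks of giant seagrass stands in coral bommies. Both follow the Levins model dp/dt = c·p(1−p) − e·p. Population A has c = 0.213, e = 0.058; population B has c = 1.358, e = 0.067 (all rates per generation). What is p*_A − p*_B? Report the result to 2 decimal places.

-0.22

A: p*_A = 1 − 0.058/0.213 = 0.7277.
B: p*_B = 1 − 0.067/1.358 = 0.9507.
p*_A − p*_B = 0.7277 − 0.9507 = -0.2230.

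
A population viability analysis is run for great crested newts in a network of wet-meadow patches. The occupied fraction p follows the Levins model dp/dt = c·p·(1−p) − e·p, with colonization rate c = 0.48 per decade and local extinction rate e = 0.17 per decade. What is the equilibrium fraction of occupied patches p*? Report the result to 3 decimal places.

Setting dp/dt = 0 and dividing through by p* gives c·(1−p*) = e.
So p* = 1 − e/c = 1 − 0.17/0.48 = 1 − 0.3542 = 0.6458.

0.646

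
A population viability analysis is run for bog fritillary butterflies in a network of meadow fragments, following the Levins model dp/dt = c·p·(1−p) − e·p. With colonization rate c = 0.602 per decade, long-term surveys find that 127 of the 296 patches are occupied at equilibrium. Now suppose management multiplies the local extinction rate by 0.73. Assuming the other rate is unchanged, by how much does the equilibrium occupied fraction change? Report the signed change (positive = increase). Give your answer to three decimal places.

0.154

Observed p* = 127/296 = 0.42905.
Balance c(1−p*) = e gives e = 0.602×(1 − 0.42905) = 0.34371.
New p* = 1 − e/c = 1 − 0.25091/0.60200 = 0.58321.
Δp* = 0.58321 − 0.42905 = +0.15416.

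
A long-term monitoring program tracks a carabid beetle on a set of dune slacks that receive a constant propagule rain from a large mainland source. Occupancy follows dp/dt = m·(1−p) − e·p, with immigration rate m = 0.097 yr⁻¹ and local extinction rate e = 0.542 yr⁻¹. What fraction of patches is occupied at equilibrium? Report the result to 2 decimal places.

0.15

Setting dp/dt = 0: m − m·p* = e·p*, so m = (m+e)·p*.
p* = m/(m+e) = 0.097/(0.097+0.542) = 0.097/0.6390 = 0.1518.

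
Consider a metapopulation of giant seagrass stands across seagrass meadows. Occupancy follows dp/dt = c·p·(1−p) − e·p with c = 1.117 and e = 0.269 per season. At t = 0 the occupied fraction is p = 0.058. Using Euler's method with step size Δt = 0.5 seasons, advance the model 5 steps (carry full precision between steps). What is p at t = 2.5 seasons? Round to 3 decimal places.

Update rule: p ← p + [c·p·(1−p) − e·p]·Δt with Δt = 0.5.
p: 0.05800 → 0.08071  (Δp = +0.02271)
p: 0.08071 → 0.11130  (Δp = +0.03058)
p: 0.11130 → 0.15157  (Δp = +0.04027)
p: 0.15157 → 0.20300  (Δp = +0.05143)
p: 0.20300 → 0.26606  (Δp = +0.06306)

0.266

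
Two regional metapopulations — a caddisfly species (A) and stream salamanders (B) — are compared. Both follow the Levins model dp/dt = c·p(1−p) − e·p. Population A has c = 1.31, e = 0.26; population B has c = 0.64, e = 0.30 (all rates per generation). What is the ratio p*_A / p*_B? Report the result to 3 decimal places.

A: p*_A = 1 − 0.26/1.31 = 0.8015.
B: p*_B = 1 − 0.30/0.64 = 0.5312.
p*_A / p*_B = 0.8015/0.5312 = 1.5088.

1.509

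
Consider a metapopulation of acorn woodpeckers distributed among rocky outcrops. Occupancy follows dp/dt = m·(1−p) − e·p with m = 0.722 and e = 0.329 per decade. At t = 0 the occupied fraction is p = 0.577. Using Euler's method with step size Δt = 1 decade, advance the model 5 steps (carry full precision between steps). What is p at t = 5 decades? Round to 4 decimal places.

Update rule: p ← p + [m·(1−p) − e·p]·Δt with Δt = 1.
  1  |  dp/dt·Δt = +0.115573  |  p_1 = 0.692573
  2  |  dp/dt·Δt = -0.005894  |  p_2 = 0.686679
  3  |  dp/dt·Δt = +0.000301  |  p_3 = 0.686979
  4  |  dp/dt·Δt = -0.000015  |  p_4 = 0.686964
  5  |  dp/dt·Δt = +0.000001  |  p_5 = 0.686965

0.6870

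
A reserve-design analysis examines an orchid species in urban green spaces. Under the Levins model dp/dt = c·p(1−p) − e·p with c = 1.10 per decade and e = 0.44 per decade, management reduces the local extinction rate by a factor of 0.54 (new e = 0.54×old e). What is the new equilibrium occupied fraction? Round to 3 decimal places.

Before: p* = 1 − 0.44/1.10 = 0.6000.
After the change, c = 1.1, e = 0.2376, so p* = 1 − 0.2376/1.1 = 0.7840.

0.784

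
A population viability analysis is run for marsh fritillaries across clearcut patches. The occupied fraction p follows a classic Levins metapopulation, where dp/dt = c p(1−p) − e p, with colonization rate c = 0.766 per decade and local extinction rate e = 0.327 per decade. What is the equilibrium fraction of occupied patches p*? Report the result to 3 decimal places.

At equilibrium, colonization balances extinction: c·p*·(1−p*) = e·p*.
So p* = 1 − e/c = 1 − 0.327/0.766 = 1 − 0.4269 = 0.5731.

0.573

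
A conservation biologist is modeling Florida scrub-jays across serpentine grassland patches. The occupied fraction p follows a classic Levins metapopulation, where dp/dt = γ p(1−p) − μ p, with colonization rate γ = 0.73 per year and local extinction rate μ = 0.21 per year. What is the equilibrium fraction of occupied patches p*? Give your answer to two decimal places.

0.71

Setting dp/dt = 0 and dividing through by p* gives γ·(1−p*) = μ.
So p* = 1 − μ/γ = 1 − 0.21/0.73 = 1 − 0.2877 = 0.7123.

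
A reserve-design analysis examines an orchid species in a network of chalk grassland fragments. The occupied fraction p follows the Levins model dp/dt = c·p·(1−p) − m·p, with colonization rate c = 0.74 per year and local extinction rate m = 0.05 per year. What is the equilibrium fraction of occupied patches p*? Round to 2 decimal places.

Setting dp/dt = 0 and dividing through by p* gives c·(1−p*) = m.
So p* = 1 − m/c = 1 − 0.05/0.74 = 1 − 0.0676 = 0.9324.

0.93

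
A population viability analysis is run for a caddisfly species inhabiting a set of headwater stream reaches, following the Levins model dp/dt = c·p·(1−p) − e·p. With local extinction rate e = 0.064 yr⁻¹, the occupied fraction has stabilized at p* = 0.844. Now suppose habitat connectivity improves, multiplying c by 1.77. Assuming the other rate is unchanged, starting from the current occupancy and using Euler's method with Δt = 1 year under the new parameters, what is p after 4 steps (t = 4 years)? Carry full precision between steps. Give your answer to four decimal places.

Balance c(1−p*) = e gives c = e/(1 − 0.84400) = 0.064/0.15600 = 0.41026.
Starting from p₀ = 0.84400; update p ← p + (dp/dt)·Δt with the new parameters.
step 1: Δp = +0.04159, p = 0.88559
step 2: Δp = +0.01689, p = 0.90249
step 3: Δp = +0.00615, p = 0.90863
step 4: Δp = +0.00213, p = 0.91076

0.9108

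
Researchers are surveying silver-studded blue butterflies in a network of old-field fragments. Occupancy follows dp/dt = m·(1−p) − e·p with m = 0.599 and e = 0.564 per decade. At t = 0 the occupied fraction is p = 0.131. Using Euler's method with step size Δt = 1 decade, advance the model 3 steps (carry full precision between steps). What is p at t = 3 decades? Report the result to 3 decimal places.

0.517

Update rule: p ← p + [m·(1−p) − e·p]·Δt with Δt = 1.
step 1: Δp = +0.44665, p = 0.57765
step 2: Δp = -0.07280, p = 0.50484
step 3: Δp = +0.01187, p = 0.51671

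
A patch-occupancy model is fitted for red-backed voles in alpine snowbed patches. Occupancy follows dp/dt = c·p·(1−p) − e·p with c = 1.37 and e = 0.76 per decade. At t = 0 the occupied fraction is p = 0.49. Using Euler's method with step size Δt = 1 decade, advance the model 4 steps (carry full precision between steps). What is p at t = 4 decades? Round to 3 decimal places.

Update rule: p ← p + [c·p·(1−p) − e·p]·Δt with Δt = 1.
t = 1: p = 0.49000 + (-0.03004) = 0.45996
t = 2: p = 0.45996 + (-0.00927) = 0.45070
t = 3: p = 0.45070 + (-0.00336) = 0.44734
t = 4: p = 0.44734 + (-0.00128) = 0.44606

0.446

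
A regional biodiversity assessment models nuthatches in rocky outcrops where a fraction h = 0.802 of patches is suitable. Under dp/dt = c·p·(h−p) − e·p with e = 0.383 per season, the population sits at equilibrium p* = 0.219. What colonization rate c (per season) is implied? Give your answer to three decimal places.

0.657

At equilibrium c(h−p*) = e, so c = e/(h−p*).
c = 0.383/(0.802 − 0.219) = 0.383/0.5830 = 0.6569.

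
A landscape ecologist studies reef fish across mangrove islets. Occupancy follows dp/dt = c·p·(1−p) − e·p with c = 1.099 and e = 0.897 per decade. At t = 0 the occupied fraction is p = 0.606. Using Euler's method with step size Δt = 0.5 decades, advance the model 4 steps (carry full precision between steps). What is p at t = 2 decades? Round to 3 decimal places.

0.317

Update rule: p ← p + [c·p·(1−p) − e·p]·Δt with Δt = 0.5.
p: 0.60600 → 0.46541  (Δp = -0.14059)
p: 0.46541 → 0.39339  (Δp = -0.07202)
p: 0.39339 → 0.34808  (Δp = -0.04531)
p: 0.34808 → 0.31666  (Δp = -0.03142)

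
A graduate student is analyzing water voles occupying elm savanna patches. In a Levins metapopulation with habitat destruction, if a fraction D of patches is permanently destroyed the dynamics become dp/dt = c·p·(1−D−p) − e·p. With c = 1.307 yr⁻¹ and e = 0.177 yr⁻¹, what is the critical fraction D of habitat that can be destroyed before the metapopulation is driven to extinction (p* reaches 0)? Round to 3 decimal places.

0.865

The nontrivial equilibrium is p* = (1−D) − e/c; extinction occurs when this hits zero.
So D_crit = 1 − e/c = 1 − 0.177/1.307 = 1 − 0.1354 = 0.8646.
Note this equals the original equilibrium occupancy — the Levins extinction-debt result.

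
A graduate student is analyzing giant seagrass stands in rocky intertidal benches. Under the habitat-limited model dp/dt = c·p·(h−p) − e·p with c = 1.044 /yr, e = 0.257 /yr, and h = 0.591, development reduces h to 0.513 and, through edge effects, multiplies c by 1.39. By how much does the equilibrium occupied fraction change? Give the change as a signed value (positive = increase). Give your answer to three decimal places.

Before: p* = h − e/c = 0.591 − 0.257/1.044 = 0.591 − 0.2462 = 0.3448.
After: c = 1.45116, e = 0.257, h = 0.513; p* = 0.513 − 0.257/1.45116 = 0.3359.
Δp* = 0.3359 − 0.3448 = -0.0089.

-0.009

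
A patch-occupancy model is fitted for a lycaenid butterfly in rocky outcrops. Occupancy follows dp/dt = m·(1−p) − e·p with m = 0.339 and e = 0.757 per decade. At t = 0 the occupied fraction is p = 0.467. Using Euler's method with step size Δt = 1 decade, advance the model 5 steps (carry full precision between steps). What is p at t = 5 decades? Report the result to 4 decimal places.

Update rule: p ← p + [m·(1−p) − e·p]·Δt with Δt = 1.
t = 1: p = 0.46700 + (-0.17283) = 0.29417
t = 2: p = 0.29417 + (+0.01659) = 0.31076
t = 3: p = 0.31076 + (-0.00159) = 0.30917
t = 4: p = 0.30917 + (+0.00015) = 0.30932
t = 5: p = 0.30932 + (-0.00001) = 0.30931

0.3093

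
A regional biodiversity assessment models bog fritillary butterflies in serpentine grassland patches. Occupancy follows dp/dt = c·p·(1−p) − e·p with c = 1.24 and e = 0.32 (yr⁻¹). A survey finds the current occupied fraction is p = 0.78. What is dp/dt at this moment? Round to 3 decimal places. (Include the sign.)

Colonization term: c·p·(1−p) = 1.24×0.78×0.2200 = 0.21278.
Extinction term: e·p = 0.24960.
dp/dt = 0.21278 − 0.24960 = -0.03682.

-0.037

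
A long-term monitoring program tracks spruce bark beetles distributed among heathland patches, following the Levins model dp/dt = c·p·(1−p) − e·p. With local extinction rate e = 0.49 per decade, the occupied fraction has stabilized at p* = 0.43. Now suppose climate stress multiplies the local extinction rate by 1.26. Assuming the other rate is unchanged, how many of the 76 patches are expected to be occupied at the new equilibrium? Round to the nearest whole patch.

Balance c(1−p*) = e gives c = e/(1 − 0.43000) = 0.49/0.57000 = 0.85965.
New p* = 1 − e/c = 1 − 0.61740/0.85965 = 0.28180.
Expected occupied = 76 × 0.28180 = 21.42 ≈ 21.

21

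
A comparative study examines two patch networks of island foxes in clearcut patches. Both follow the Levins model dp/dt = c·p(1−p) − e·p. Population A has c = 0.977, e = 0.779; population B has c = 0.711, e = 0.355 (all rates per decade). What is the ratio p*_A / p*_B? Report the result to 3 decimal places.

0.405

A: p*_A = 1 − 0.779/0.977 = 0.2027.
B: p*_B = 1 − 0.355/0.711 = 0.5007.
p*_A / p*_B = 0.2027/0.5007 = 0.4048.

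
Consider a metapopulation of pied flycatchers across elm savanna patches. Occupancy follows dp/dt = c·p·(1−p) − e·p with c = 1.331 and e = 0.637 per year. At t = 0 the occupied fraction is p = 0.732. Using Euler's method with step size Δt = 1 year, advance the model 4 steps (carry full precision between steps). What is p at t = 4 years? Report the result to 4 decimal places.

Update rule: p ← p + [c·p·(1−p) − e·p]·Δt with Δt = 1.
step 1: Δp = -0.20517, p = 0.52683
step 2: Δp = -0.00380, p = 0.52303
step 3: Δp = -0.00113, p = 0.52190
step 4: Δp = -0.00034, p = 0.52156

0.5216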